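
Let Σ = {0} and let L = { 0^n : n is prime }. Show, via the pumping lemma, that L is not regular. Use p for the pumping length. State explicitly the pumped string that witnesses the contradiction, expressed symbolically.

0^{q(1+k)}

Suppose for contradiction that L is regular, and let p be the pumping length.
Let q be a prime with q ≥ p+2 (infinitely many primes exist), and take w = 0^q ∈ L with |w| = q ≥ p.
By the pumping lemma, w = xyz with |xy| ≤ p and |y| > 0.
Then y = 0^k for some k with 1 ≤ k ≤ p.
Since 1 ≤ k ≤ p, |xz| = q-k. Pump with i = q+1: |xy^{q+1}z| = (q-k)+(q+1)k = q+qk = q(1+k), which is composite (both factors ≥ 2). So xy^{q+1}z = 0^{q(1+k)} ∉ L.
This contradicts the pumping lemma, so L is not regular.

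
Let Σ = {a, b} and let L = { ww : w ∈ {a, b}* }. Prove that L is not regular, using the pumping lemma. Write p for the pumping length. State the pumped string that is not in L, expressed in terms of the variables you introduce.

a^{p+k} b^p a^p b^p

Suppose for contradiction that L is regular, and let p be the pumping length.
Take w = a^p b^p a^p b^p = uu where u = a^pb^p; then w ∈ L and |w| = 4p ≥ p.
The pumping lemma gives a decomposition w = xyz where |xy| ≤ p and |y| ≥ 1.
The first p characters of w are a's, so xy (and hence y) consists only of a's. Write y = a^k, 1 ≤ k ≤ p.
Pump with i = 2: xy^2z = a^{p+k} b^p a^p b^p, of length 4p+k. Suppose this equals vv. The string starts with a and ends with b, so v does too; thus the boundary between the two copies of v is a b→a transition. There is exactly one such transition, at position 2p+k, so |v| = 2p+k and |vv| = 4p+2k ≠ 4p+k since k ≥ 1. So xy^2z ∉ L.
This contradicts the pumping lemma, so L is not regular.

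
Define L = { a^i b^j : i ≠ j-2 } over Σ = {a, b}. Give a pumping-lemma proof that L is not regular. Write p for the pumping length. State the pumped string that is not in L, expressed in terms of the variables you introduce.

a^{p+p!} b^{p+p!+2}

Suppose for contradiction that L is regular, and let p be the pumping length.
Choose w = a^p b^{p+p!+2}. Since p ≠ (p+p!+2)-2 = p+p!, w ∈ L; and |w| ≥ p.
The pumping lemma gives a decomposition w = xyz where |xy| ≤ p and |y| > 0.
Since the first p symbols of w are all a's and |xy| ≤ p, y lies entirely in the leading a-block: y = a^k for some k with 1 ≤ k ≤ p.
Since 1 ≤ k ≤ p, k divides p!; set t = 1 + p!/k. Then xy^t z has p + (p!/k)·k = p + p! copies of a. Now the a-count is p+p! and (b-count)-2 = (p+p!+2)-2 = p+p!, so i ≠ j-2 fails. So xy^t z = a^{p+p!} b^{p+p!+2} ∉ L.
This contradicts the pumping lemma, so L is not regular.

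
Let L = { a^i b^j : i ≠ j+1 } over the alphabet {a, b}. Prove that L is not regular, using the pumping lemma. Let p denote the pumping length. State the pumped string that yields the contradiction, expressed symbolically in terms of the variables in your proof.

Suppose for contradiction that L is regular, and let p be the pumping length.
Choose w = a^p b^{p+p!-1}. Since p ≠ (p+p!-1)+1 = p+p!, w ∈ L; and |w| ≥ p.
By the pumping lemma, w = xyz with |xy| ≤ p and |y| ≥ 1.
The first p characters of w are a's, so xy (and hence y) consists only of a's. Write y = a^k, 1 ≤ k ≤ p.
Since 1 ≤ k ≤ p, k divides p!; set t = 1 + p!/k. Then xy^t z has p + (p!/k)·k = p + p! copies of a. Now the a-count is p+p! and (b-count)+1 = (p+p!-1)+1 = p+p!, so i ≠ j+1 fails. So xy^t z = a^{p+p!} b^{p+p!-1} ∉ L.
This contradicts the pumping lemma, so L is not regular.

a^{p+p!} b^{p+p!-1}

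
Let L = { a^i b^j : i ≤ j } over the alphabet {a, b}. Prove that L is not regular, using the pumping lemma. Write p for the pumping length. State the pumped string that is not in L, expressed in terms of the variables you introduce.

Assume L is regular. Let p be the pumping length given by the pumping lemma.
Choose w = a^p b^p ∈ L, with |w| = 2p ≥ p.
By the pumping lemma, w = xyz with |xy| ≤ p and |y| > 0.
Because |xy| ≤ p and w begins with p copies of a, we have y = a^k with 1 ≤ k ≤ p.
Consider xy^2z = a^{p+k} b^p. Since k ≥ 1, the a-count p+k exceeds the b-count p, so i ≤ j fails; thus xy^2z ∉ L.
Contradiction. Therefore L is not regular.

a^{p+k} b^p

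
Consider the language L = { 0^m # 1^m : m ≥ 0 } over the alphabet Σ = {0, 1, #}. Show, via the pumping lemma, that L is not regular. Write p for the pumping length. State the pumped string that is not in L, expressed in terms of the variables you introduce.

Suppose for contradiction that L is regular, and let p be the pumping length.
Take w = 0^p # 1^p ∈ L with |w| = 2p+1 ≥ p.
Write w = xyz as guaranteed by the lemma, with |xy| ≤ p and |y| > 0.
The first p characters of w are 0's, so xy (and hence y) consists only of 0's. Write y = 0^k, 1 ≤ k ≤ p.
Pump with i = 2: xy^2z = 0^{p+k} # 1^p, which would require p+k = p. But k ≥ 1, so xy^2z ∉ L.
This contradicts the pumping lemma, so L is not regular.

0^{p+k} # 1^p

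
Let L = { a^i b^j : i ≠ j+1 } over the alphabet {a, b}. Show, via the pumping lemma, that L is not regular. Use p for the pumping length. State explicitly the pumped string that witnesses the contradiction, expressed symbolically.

a^{p+p!} b^{p+p!-1}

Assume L is regular. Let p be the pumping length given by the pumping lemma.
Choose w = a^p b^{p+p!-1}. Since p ≠ (p+p!-1)+1 = p+p!, w ∈ L; and |w| ≥ p.
Write w = xyz as guaranteed by the lemma, with |xy| ≤ p and y is nonempty.
Since the first p symbols of w are all a's and |xy| ≤ p, y lies entirely in the leading a-block: y = a^k for some k with 1 ≤ k ≤ p.
Since 1 ≤ k ≤ p, k divides p!; set t = 1 + p!/k. Then xy^t z has p + (p!/k)·k = p + p! copies of a. Now the a-count is p+p! and (b-count)+1 = (p+p!-1)+1 = p+p!, so i ≠ j+1 fails. So xy^t z = a^{p+p!} b^{p+p!-1} ∉ L.
This is a contradiction; hence L is not regular.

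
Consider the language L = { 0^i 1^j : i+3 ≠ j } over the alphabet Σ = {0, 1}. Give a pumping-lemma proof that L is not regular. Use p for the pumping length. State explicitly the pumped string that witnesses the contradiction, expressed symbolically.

0^{p+p!} 1^{p+p!+3}

Assume L is regular; let p be its pumping constant.
Choose w = 0^p 1^{p+p!+3}. Since p ≠ (p+p!+3)-3 = p+p!, w ∈ L; and |w| ≥ p.
The pumping lemma gives a decomposition w = xyz where |xy| ≤ p and |y| > 0.
Because |xy| ≤ p and w begins with p copies of 0, we have y = 0^k with 1 ≤ k ≤ p.
Since 1 ≤ k ≤ p, k divides p!; set t = 1 + p!/k. Then xy^t z has p + (p!/k)·k = p + p! copies of 0. Now the 0-count is p+p! and (1-count)-3 = (p+p!+3)-3 = p+p!, so i+3 ≠ j fails. So xy^t z = 0^{p+p!} 1^{p+p!+3} ∉ L.
This contradicts the pumping lemma, so L is not regular.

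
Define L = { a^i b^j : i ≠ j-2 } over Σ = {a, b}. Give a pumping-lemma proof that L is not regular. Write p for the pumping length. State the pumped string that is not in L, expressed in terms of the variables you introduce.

a^{p+p!} b^{p+p!+2}

Assume L is regular; let p be its pumping constant.
Choose w = a^p b^{p+p!+2}. Since p ≠ (p+p!+2)-2 = p+p!, w ∈ L; and |w| ≥ p.
The pumping lemma gives a decomposition w = xyz where |xy| ≤ p and |y| > 0.
Since the first p symbols of w are all a's and |xy| ≤ p, y lies entirely in the leading a-block: y = a^k for some k with 1 ≤ k ≤ p.
Since 1 ≤ k ≤ p, k divides p!; set t = 1 + p!/k. Then xy^t z has p + (p!/k)·k = p + p! copies of a. Now the a-count is p+p! and (b-count)-2 = (p+p!+2)-2 = p+p!, so i ≠ j-2 fails. So xy^t z = a^{p+p!} b^{p+p!+2} ∉ L.
This contradicts the pumping lemma, so L is not regular.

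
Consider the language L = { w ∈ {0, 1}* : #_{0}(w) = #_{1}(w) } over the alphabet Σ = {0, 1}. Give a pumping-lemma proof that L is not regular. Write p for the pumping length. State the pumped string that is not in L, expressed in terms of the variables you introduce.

Assume L is regular. Let p be the pumping length given by the pumping lemma.
Choose w = 0^p 1^p ∈ L with |w| = 2p ≥ p.
Write w = xyz as guaranteed by the lemma, with |xy| ≤ p and |y| ≥ 1.
Since the first p symbols of w are all 0's and |xy| ≤ p, y lies entirely in the leading 0-block: y = 0^k for some k with 1 ≤ k ≤ p.
Pump with i = 2: xy^2z = 0^{p+k} 1^p has p+k occurrences of 0 but only p of 1. Since k ≥ 1 the counts differ, so xy^2z ∉ L.
This contradicts the pumping lemma, so L is not regular.

0^{p+k} 1^p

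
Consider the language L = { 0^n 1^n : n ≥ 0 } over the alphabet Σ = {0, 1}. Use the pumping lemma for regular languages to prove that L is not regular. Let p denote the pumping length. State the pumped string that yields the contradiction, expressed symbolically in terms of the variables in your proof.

0^{p+k} 1^p

Assume L is regular. Let p be the pumping length given by the pumping lemma.
Let w = 0^p 1^p ∈ L; note |w| = 2p ≥ p.
The pumping lemma gives a decomposition w = xyz where |xy| ≤ p and |y| ≥ 1.
Since the first p symbols of w are all 0's and |xy| ≤ p, y lies entirely in the leading 0-block: y = 0^k for some k with 1 ≤ k ≤ p.
Pump with i = 2: xy^2z = 0^{p+k} 1^p. For this to lie in L we would need p = p+k, which forces k = 0. But k ≥ 1, so xy^2z ∉ L.
Contradiction. Therefore L is not regular.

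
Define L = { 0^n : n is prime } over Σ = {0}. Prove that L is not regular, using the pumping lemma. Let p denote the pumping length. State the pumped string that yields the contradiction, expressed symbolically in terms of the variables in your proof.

Suppose for contradiction that L is regular, and let p be the pumping length.
Let q be a prime with q ≥ p+2 (infinitely many primes exist), and take w = 0^q ∈ L with |w| = q ≥ p.
Write w = xyz as guaranteed by the lemma, with |xy| ≤ p and |y| > 0.
Then y = 0^k for some k with 1 ≤ k ≤ p.
Since 1 ≤ k ≤ p, |xz| = q-k. Pump with i = q+1: |xy^{q+1}z| = (q-k)+(q+1)k = q+qk = q(1+k), which is composite (both factors ≥ 2). So xy^{q+1}z = 0^{q(1+k)} ∉ L.
This is a contradiction; hence L is not regular.

0^{q(1+k)}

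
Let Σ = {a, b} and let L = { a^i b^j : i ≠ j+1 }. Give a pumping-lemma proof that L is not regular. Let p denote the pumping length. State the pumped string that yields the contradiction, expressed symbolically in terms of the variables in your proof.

a^{p+p!} b^{p+p!-1}

Suppose for contradiction that L is regular, and let p be the pumping length.
Choose w = a^p b^{p+p!-1}. Since p ≠ (p+p!-1)+1 = p+p!, w ∈ L; and |w| ≥ p.
By the pumping lemma, w = xyz with |xy| ≤ p and y is nonempty.
Since the first p symbols of w are all a's and |xy| ≤ p, y lies entirely in the leading a-block: y = a^k for some k with 1 ≤ k ≤ p.
Since 1 ≤ k ≤ p, k divides p!; set t = 1 + p!/k. Then xy^t z has p + (p!/k)·k = p + p! copies of a. Now the a-count is p+p! and (b-count)+1 = (p+p!-1)+1 = p+p!, so i ≠ j+1 fails. So xy^t z = a^{p+p!} b^{p+p!-1} ∉ L.
This is a contradiction; hence L is not regular.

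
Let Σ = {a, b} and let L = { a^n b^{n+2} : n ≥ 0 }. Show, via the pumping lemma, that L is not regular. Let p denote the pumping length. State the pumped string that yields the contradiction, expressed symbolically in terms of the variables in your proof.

a^{p+k} b^{p+2}

Assume L is regular. Let p be the pumping length given by the pumping lemma.
Take w = a^p b^{p+2}. Then w ∈ L and |w| = 2p+2 ≥ p.
The pumping lemma gives a decomposition w = xyz where |xy| ≤ p and |y| > 0.
Since the first p symbols of w are all a's and |xy| ≤ p, y lies entirely in the leading a-block: y = a^k for some k with 1 ≤ k ≤ p.
Pump with i = 2: xy^2z = a^{p+k} b^{p+2}. For this to lie in L we would need p+2 = (p+k)+2, which forces k = 0. But k ≥ 1, so xy^2z ∉ L.
Contradiction. Therefore L is not regular.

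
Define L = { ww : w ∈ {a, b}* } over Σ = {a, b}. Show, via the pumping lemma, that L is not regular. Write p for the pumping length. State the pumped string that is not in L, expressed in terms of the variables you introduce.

Assume L is regular. Let p be the pumping length given by the pumping lemma.
Take w = a^p b^p a^p b^p = uu where u = a^pb^p; then w ∈ L and |w| = 4p ≥ p.
Write w = xyz as guaranteed by the lemma, with |xy| ≤ p and y is nonempty.
Since the first p symbols of w are all a's and |xy| ≤ p, y lies entirely in the leading a-block: y = a^k for some k with 1 ≤ k ≤ p.
Pump with i = 2: xy^2z = a^{p+k} b^p a^p b^p, of length 4p+k. Suppose this equals vv. The string starts with a and ends with b, so v does too; thus the boundary between the two copies of v is a b→a transition. There is exactly one such transition, at position 2p+k, so |v| = 2p+k and |vv| = 4p+2k ≠ 4p+k since k ≥ 1. So xy^2z ∉ L.
This contradicts the pumping lemma, so L is not regular.

a^{p+k} b^p a^p b^p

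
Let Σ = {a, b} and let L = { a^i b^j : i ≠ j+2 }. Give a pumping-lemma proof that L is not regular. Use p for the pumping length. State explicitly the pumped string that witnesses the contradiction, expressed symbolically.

Assume L is regular; let p be its pumping constant.
Choose w = a^p b^{p+p!-2}. Since p ≠ (p+p!-2)+2 = p+p!, w ∈ L; and |w| ≥ p.
By the pumping lemma, w = xyz with |xy| ≤ p and |y| ≥ 1.
Since the first p symbols of w are all a's and |xy| ≤ p, y lies entirely in the leading a-block: y = a^k for some k with 1 ≤ k ≤ p.
Since 1 ≤ k ≤ p, k divides p!; set t = 1 + p!/k. Then xy^t z has p + (p!/k)·k = p + p! copies of a. Now the a-count is p+p! and (b-count)+2 = (p+p!-2)+2 = p+p!, so i ≠ j+2 fails. So xy^t z = a^{p+p!} b^{p+p!-2} ∉ L.
This is a contradiction; hence L is not regular.

a^{p+p!} b^{p+p!-2}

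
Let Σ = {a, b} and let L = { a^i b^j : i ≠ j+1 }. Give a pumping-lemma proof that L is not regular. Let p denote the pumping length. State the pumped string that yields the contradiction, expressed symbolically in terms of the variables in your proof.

Assume L is regular; let p be its pumping constant.
Choose w = a^p b^{p+p!-1}. Since p ≠ (p+p!-1)+1 = p+p!, w ∈ L; and |w| ≥ p.
Write w = xyz as guaranteed by the lemma, with |xy| ≤ p and |y| > 0.
Since the first p symbols of w are all a's and |xy| ≤ p, y lies entirely in the leading a-block: y = a^k for some k with 1 ≤ k ≤ p.
Since 1 ≤ k ≤ p, k divides p!; set t = 1 + p!/k. Then xy^t z has p + (p!/k)·k = p + p! copies of a. Now the a-count is p+p! and (b-count)+1 = (p+p!-1)+1 = p+p!, so i ≠ j+1 fails. So xy^t z = a^{p+p!} b^{p+p!-1} ∉ L.
Contradiction. Therefore L is not regular.

a^{p+p!} b^{p+p!-1}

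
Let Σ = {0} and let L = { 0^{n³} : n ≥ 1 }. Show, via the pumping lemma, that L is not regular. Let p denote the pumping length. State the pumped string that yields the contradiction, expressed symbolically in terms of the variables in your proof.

Toward a contradiction, assume L is regular with pumping length p.
Take w = 0^{p³} ∈ L with |w| = p³ ≥ p.
Write w = xyz as guaranteed by the lemma, with |xy| ≤ p and y is nonempty.
Then y = 0^k for some k with 1 ≤ k ≤ p.
Pump with i = 2: xy^2z = 0^{p³+k}. Since 1 ≤ k ≤ p, p³ < p³+k ≤ p³+p < p³+3p²+3p+1 = (p+1)³, so p³+k is not a perfect cube. So xy^2z ∉ L.
This is a contradiction; hence L is not regular.

0^{p³+k}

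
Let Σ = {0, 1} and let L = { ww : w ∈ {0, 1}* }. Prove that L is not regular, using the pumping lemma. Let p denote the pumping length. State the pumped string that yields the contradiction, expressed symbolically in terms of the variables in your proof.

0^{p+k} 1^p 0^p 1^p

Assume L is regular. Let p be the pumping length given by the pumping lemma.
Take w = 0^p 1^p 0^p 1^p = uu where u = 0^p1^p; then w ∈ L and |w| = 4p ≥ p.
By the pumping lemma, w = xyz with |xy| ≤ p and |y| ≥ 1.
Since the first p symbols of w are all 0's and |xy| ≤ p, y lies entirely in the leading 0-block: y = 0^k for some k with 1 ≤ k ≤ p.
Pump with i = 2: xy^2z = 0^{p+k} 1^p 0^p 1^p, of length 4p+k. Suppose this equals vv. The string starts with 0 and ends with 1, so v does too; thus the boundary between the two copies of v is a 1→0 transition. There is exactly one such transition, at position 2p+k, so |v| = 2p+k and |vv| = 4p+2k ≠ 4p+k since k ≥ 1. So xy^2z ∉ L.
This contradicts the pumping lemma, so L is not regular.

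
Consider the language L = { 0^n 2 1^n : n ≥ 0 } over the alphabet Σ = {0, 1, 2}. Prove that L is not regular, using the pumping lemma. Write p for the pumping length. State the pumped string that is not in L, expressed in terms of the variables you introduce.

Suppose for contradiction that L is regular, and let p be the pumping length.
Take w = 0^p 2 1^p ∈ L with |w| = 2p+1 ≥ p.
Write w = xyz as guaranteed by the lemma, with |xy| ≤ p and y is nonempty.
The first p characters of w are 0's, so xy (and hence y) consists only of 0's. Write y = 0^k, 1 ≤ k ≤ p.
Pump with i = 2: xy^2z = 0^{p+k} 2 1^p, which would require p+k = p. But k ≥ 1, so xy^2z ∉ L.
This contradicts the pumping lemma, so L is not regular.

0^{p+k} 2 1^p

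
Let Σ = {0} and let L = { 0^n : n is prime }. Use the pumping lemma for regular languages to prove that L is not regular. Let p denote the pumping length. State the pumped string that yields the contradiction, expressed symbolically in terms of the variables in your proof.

0^{q(1+k)}

Suppose for contradiction that L is regular, and let p be the pumping length.
Let q be a prime with q ≥ p+2 (infinitely many primes exist), and take w = 0^q ∈ L with |w| = q ≥ p.
The pumping lemma gives a decomposition w = xyz where |xy| ≤ p and |y| ≥ 1.
Then y = 0^k for some k with 1 ≤ k ≤ p.
Since 1 ≤ k ≤ p, |xz| = q-k. Pump with i = q+1: |xy^{q+1}z| = (q-k)+(q+1)k = q+qk = q(1+k), which is composite (both factors ≥ 2). So xy^{q+1}z = 0^{q(1+k)} ∉ L.
This is a contradiction; hence L is not regular.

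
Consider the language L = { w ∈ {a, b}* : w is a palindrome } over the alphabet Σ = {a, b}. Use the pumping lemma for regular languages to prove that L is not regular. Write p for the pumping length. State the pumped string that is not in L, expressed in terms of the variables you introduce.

a^{p+k} b a^p

Suppose for contradiction that L is regular, and let p be the pumping length.
Take w = a^p b a^p, a palindrome of length 2p+1 ≥ p.
The pumping lemma gives a decomposition w = xyz where |xy| ≤ p and |y| ≥ 1.
The first p characters of w are a's, so xy (and hence y) consists only of a's. Write y = a^k, 1 ≤ k ≤ p.
Pump with i = 2: xy^2z = a^{p+k} b a^p. Its reverse is a^p b a^{p+k}, which differs from xy^2z since k ≥ 1. So xy^2z is not a palindrome and xy^2z ∉ L.
This contradicts the pumping lemma, so L is not regular.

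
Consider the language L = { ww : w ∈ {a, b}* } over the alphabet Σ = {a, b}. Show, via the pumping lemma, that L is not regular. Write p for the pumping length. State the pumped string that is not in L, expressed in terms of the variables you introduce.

Suppose for contradiction that L is regular, and let p be the pumping length.
Take w = a^p b^p a^p b^p = uu where u = a^pb^p; then w ∈ L and |w| = 4p ≥ p.
Write w = xyz as guaranteed by the lemma, with |xy| ≤ p and |y| > 0.
The first p characters of w are a's, so xy (and hence y) consists only of a's. Write y = a^k, 1 ≤ k ≤ p.
Pump with i = 2: xy^2z = a^{p+k} b^p a^p b^p, of length 4p+k. Suppose this equals vv. The string starts with a and ends with b, so v does too; thus the boundary between the two copies of v is a b→a transition. There is exactly one such transition, at position 2p+k, so |v| = 2p+k and |vv| = 4p+2k ≠ 4p+k since k ≥ 1. So xy^2z ∉ L.
This is a contradiction; hence L is not regular.

a^{p+k} b^p a^p b^p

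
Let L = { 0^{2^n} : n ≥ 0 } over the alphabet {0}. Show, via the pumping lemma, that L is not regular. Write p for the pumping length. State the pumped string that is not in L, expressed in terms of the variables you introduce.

Assume L is regular; let p be its pumping constant.
Take w = 0^{2^p} ∈ L with |w| = 2^p ≥ p.
By the pumping lemma, w = xyz with |xy| ≤ p and y is nonempty.
Then y = 0^k for some k with 1 ≤ k ≤ p.
Pump with i = 2: xy^2z = 0^{2^p+k}. Since 1 ≤ k ≤ p < 2^p, we have 2^p < 2^p+k < 2^{p+1}, so 2^p+k is not a power of 2. So xy^2z ∉ L.
This contradicts the pumping lemma, so L is not regular.

0^{2^p+k}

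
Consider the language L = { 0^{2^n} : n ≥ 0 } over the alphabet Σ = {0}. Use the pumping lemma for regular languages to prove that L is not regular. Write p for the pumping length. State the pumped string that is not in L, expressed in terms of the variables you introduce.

0^{2^p+k}

Assume L is regular. Let p be the pumping length given by the pumping lemma.
Take w = 0^{2^p} ∈ L with |w| = 2^p ≥ p.
The pumping lemma gives a decomposition w = xyz where |xy| ≤ p and |y| ≥ 1.
Then y = 0^k for some k with 1 ≤ k ≤ p.
Pump with i = 2: xy^2z = 0^{2^p+k}. Since 1 ≤ k ≤ p < 2^p, we have 2^p < 2^p+k < 2^{p+1}, so 2^p+k is not a power of 2. So xy^2z ∉ L.
Contradiction. Therefore L is not regular.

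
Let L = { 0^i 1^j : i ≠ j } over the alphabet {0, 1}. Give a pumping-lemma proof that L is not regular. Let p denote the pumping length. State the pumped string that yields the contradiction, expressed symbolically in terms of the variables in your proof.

0^{p+p!} 1^{p+p!}

Toward a contradiction, assume L is regular with pumping length p.
Choose w = 0^p 1^{p+p!}. Since p ≠ p+p!, w ∈ L; and |w| ≥ p.
Write w = xyz as guaranteed by the lemma, with |xy| ≤ p and y is nonempty.
Since the first p symbols of w are all 0's and |xy| ≤ p, y lies entirely in the leading 0-block: y = 0^k for some k with 1 ≤ k ≤ p.
Since 1 ≤ k ≤ p, k divides p!; set t = 1 + p!/k. Then xy^t z has p + (p!/k)·k = p + p! copies of 0. Now the 0-count equals the 1-count, so i ≠ j fails. So xy^t z = 0^{p+p!} 1^{p+p!} ∉ L.
This is a contradiction; hence L is not regular.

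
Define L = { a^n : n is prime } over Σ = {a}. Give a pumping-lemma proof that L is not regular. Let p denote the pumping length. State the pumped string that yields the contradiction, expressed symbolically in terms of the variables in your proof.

Assume L is regular. Let p be the pumping length given by the pumping lemma.
Let q be a prime with q ≥ p+2 (infinitely many primes exist), and take w = a^q ∈ L with |w| = q ≥ p.
By the pumping lemma, w = xyz with |xy| ≤ p and y is nonempty.
Then y = a^k for some k with 1 ≤ k ≤ p.
Since 1 ≤ k ≤ p, |xz| = q-k. Pump with i = q+1: |xy^{q+1}z| = (q-k)+(q+1)k = q+qk = q(1+k), which is composite (both factors ≥ 2). So xy^{q+1}z = a^{q(1+k)} ∉ L.
Contradiction. Therefore L is not regular.

a^{q(1+k)}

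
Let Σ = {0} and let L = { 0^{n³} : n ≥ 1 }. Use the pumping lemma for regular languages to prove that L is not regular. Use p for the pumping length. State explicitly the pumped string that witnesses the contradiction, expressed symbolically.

Toward a contradiction, assume L is regular with pumping length p.
Take w = 0^{p³} ∈ L with |w| = p³ ≥ p.
Write w = xyz as guaranteed by the lemma, with |xy| ≤ p and y is nonempty.
Then y = 0^k for some k with 1 ≤ k ≤ p.
Pump with i = 2: xy^2z = 0^{p³+k}. Since 1 ≤ k ≤ p, p³ < p³+k ≤ p³+p < p³+3p²+3p+1 = (p+1)³, so p³+k is not a perfect cube. So xy^2z ∉ L.
This contradicts the pumping lemma, so L is not regular.

0^{p³+k}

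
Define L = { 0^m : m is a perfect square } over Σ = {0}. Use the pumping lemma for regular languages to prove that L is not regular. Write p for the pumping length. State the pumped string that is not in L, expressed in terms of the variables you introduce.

Suppose for contradiction that L is regular, and let p be the pumping length.
Take w = 0^{p²} ∈ L with |w| = p² ≥ p.
By the pumping lemma, w = xyz with |xy| ≤ p and y is nonempty.
Then y = 0^k for some k with 1 ≤ k ≤ p.
Pump with i = 2: xy^2z = 0^{p²+k}. Since 1 ≤ k ≤ p, p² < p²+k ≤ p²+p < (p+1)², so p²+k lies strictly between consecutive squares and is not a perfect square. So xy^2z ∉ L.
This contradicts the pumping lemma, so L is not regular.

0^{p²+k}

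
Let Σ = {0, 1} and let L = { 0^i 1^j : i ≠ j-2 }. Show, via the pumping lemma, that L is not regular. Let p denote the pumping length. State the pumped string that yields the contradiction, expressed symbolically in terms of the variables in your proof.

Assume L is regular; let p be its pumping constant.
Choose w = 0^p 1^{p+p!+2}. Since p ≠ (p+p!+2)-2 = p+p!, w ∈ L; and |w| ≥ p.
Write w = xyz as guaranteed by the lemma, with |xy| ≤ p and y is nonempty.
The first p characters of w are 0's, so xy (and hence y) consists only of 0's. Write y = 0^k, 1 ≤ k ≤ p.
Since 1 ≤ k ≤ p, k divides p!; set t = 1 + p!/k. Then xy^t z has p + (p!/k)·k = p + p! copies of 0. Now the 0-count is p+p! and (1-count)-2 = (p+p!+2)-2 = p+p!, so i ≠ j-2 fails. So xy^t z = 0^{p+p!} 1^{p+p!+2} ∉ L.
Contradiction. Therefore L is not regular.

0^{p+p!} 1^{p+p!+2}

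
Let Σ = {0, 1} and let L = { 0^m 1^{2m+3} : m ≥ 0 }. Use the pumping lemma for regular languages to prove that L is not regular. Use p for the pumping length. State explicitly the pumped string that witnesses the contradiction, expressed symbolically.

0^{p+k} 1^{2p+3}

Assume L is regular; let p be its pumping constant.
Take w = 0^p 1^{2p+3}. Then w ∈ L and |w| = 3p+3 ≥ p.
By the pumping lemma, w = xyz with |xy| ≤ p and |y| > 0.
Since the first p symbols of w are all 0's and |xy| ≤ p, y lies entirely in the leading 0-block: y = 0^k for some k with 1 ≤ k ≤ p.
Pump with i = 2: xy^2z = 0^{p+k} 1^{2p+3}. For this to lie in L we would need 2p+3 = 2(p+k)+3, which forces k = 0. But k ≥ 1, so xy^2z ∉ L.
This is a contradiction; hence L is not regular.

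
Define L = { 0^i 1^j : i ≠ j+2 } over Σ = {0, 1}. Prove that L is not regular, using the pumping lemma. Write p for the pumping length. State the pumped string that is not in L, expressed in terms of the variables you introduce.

0^{p+p!} 1^{p+p!-2}

Toward a contradiction, assume L is regular with pumping length p.
Choose w = 0^p 1^{p+p!-2}. Since p ≠ (p+p!-2)+2 = p+p!, w ∈ L; and |w| ≥ p.
The pumping lemma gives a decomposition w = xyz where |xy| ≤ p and |y| ≥ 1.
Since the first p symbols of w are all 0's and |xy| ≤ p, y lies entirely in the leading 0-block: y = 0^k for some k with 1 ≤ k ≤ p.
Since 1 ≤ k ≤ p, k divides p!; set t = 1 + p!/k. Then xy^t z has p + (p!/k)·k = p + p! copies of 0. Now the 0-count is p+p! and (1-count)+2 = (p+p!-2)+2 = p+p!, so i ≠ j+2 fails. So xy^t z = 0^{p+p!} 1^{p+p!-2} ∉ L.
Contradiction. Therefore L is not regular.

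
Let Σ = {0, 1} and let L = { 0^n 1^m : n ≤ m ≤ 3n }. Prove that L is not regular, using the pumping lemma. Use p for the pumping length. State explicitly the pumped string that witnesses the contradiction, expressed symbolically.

Toward a contradiction, assume L is regular with pumping length p.
Take w = 0^p 1^p ∈ L (since p ≤ p ≤ 3p), with |w| = 2p ≥ p.
By the pumping lemma, w = xyz with |xy| ≤ p and y is nonempty.
Because |xy| ≤ p and w begins with p copies of 0, we have y = 0^k with 1 ≤ k ≤ p.
Pump with i = 2: xy^2z = 0^{p+k} 1^p. Now n = p+k > p = m, so the condition n ≤ m fails. Thus xy^2z ∉ L.
This is a contradiction; hence L is not regular.

0^{p+k} 1^p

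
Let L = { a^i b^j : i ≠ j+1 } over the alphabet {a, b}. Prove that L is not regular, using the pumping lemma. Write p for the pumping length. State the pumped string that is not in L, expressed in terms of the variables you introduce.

Suppose for contradiction that L is regular, and let p be the pumping length.
Choose w = a^p b^{p+p!-1}. Since p ≠ (p+p!-1)+1 = p+p!, w ∈ L; and |w| ≥ p.
By the pumping lemma, w = xyz with |xy| ≤ p and |y| ≥ 1.
The first p characters of w are a's, so xy (and hence y) consists only of a's. Write y = a^k, 1 ≤ k ≤ p.
Since 1 ≤ k ≤ p, k divides p!; set t = 1 + p!/k. Then xy^t z has p + (p!/k)·k = p + p! copies of a. Now the a-count is p+p! and (b-count)+1 = (p+p!-1)+1 = p+p!, so i ≠ j+1 fails. So xy^t z = a^{p+p!} b^{p+p!-1} ∉ L.
This is a contradiction; hence L is not regular.

a^{p+p!} b^{p+p!-1}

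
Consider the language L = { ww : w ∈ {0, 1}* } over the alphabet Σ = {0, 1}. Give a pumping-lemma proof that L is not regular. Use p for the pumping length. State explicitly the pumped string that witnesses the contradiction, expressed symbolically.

0^{p+k} 1^p 0^p 1^p

Assume L is regular; let p be its pumping constant.
Take w = 0^p 1^p 0^p 1^p = uu where u = 0^p1^p; then w ∈ L and |w| = 4p ≥ p.
By the pumping lemma, w = xyz with |xy| ≤ p and |y| ≥ 1.
Because |xy| ≤ p and w begins with p copies of 0, we have y = 0^k with 1 ≤ k ≤ p.
Pump with i = 2: xy^2z = 0^{p+k} 1^p 0^p 1^p, of length 4p+k. Suppose this equals vv. The string starts with 0 and ends with 1, so v does too; thus the boundary between the two copies of v is a 1→0 transition. There is exactly one such transition, at position 2p+k, so |v| = 2p+k and |vv| = 4p+2k ≠ 4p+k since k ≥ 1. So xy^2z ∉ L.
This is a contradiction; hence L is not regular.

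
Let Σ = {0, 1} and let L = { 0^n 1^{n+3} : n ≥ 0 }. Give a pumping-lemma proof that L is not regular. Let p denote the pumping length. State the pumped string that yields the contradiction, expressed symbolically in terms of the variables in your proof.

Assume L is regular. Let p be the pumping length given by the pumping lemma.
Take w = 0^p 1^{p+3}. Then w ∈ L and |w| = 2p+3 ≥ p.
By the pumping lemma, w = xyz with |xy| ≤ p and |y| ≥ 1.
Because |xy| ≤ p and w begins with p copies of 0, we have y = 0^k with 1 ≤ k ≤ p.
Pump with i = 2: xy^2z = 0^{p+k} 1^{p+3}. For this to lie in L we would need p+3 = (p+k)+3, which forces k = 0. But k ≥ 1, so xy^2z ∉ L.
This contradicts the pumping lemma, so L is not regular.

0^{p+k} 1^{p+3}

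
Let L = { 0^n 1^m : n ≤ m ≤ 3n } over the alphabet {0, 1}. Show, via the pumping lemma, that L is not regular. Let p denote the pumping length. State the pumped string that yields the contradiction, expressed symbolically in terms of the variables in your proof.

0^{p+k} 1^p

Toward a contradiction, assume L is regular with pumping length p.
Take w = 0^p 1^p ∈ L (since p ≤ p ≤ 3p), with |w| = 2p ≥ p.
The pumping lemma gives a decomposition w = xyz where |xy| ≤ p and |y| ≥ 1.
Because |xy| ≤ p and w begins with p copies of 0, we have y = 0^k with 1 ≤ k ≤ p.
Pump with i = 2: xy^2z = 0^{p+k} 1^p. Now n = p+k > p = m, so the condition n ≤ m fails. Thus xy^2z ∉ L.
Contradiction. Therefore L is not regular.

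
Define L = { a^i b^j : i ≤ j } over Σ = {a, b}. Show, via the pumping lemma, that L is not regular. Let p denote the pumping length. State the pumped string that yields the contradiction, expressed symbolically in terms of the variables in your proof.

a^{p+k} b^p

Assume L is regular; let p be its pumping constant.
Choose w = a^p b^p ∈ L, with |w| = 2p ≥ p.
By the pumping lemma, w = xyz with |xy| ≤ p and |y| ≥ 1.
The first p characters of w are a's, so xy (and hence y) consists only of a's. Write y = a^k, 1 ≤ k ≤ p.
Consider xy^2z = a^{p+k} b^p. Since k ≥ 1, the a-count p+k exceeds the b-count p, so i ≤ j fails; thus xy^2z ∉ L.
This is a contradiction; hence L is not regular.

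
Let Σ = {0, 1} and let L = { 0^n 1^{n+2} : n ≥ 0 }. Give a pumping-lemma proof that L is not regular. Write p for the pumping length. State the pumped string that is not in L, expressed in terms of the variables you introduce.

0^{p+k} 1^{p+2}

Suppose for contradiction that L is regular, and let p be the pumping length.
Take w = 0^p 1^{p+2}. Then w ∈ L and |w| = 2p+2 ≥ p.
The pumping lemma gives a decomposition w = xyz where |xy| ≤ p and |y| ≥ 1.
The first p characters of w are 0's, so xy (and hence y) consists only of 0's. Write y = 0^k, 1 ≤ k ≤ p.
Pump with i = 2: xy^2z = 0^{p+k} 1^{p+2}. For this to lie in L we would need p+2 = (p+k)+2, which forces k = 0. But k ≥ 1, so xy^2z ∉ L.
This contradicts the pumping lemma, so L is not regular.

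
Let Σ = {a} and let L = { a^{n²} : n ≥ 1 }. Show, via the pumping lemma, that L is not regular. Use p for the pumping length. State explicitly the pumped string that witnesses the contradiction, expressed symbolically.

Toward a contradiction, assume L is regular with pumping length p.
Take w = a^{p²} ∈ L with |w| = p² ≥ p.
The pumping lemma gives a decomposition w = xyz where |xy| ≤ p and |y| > 0.
Then y = a^k for some k with 1 ≤ k ≤ p.
Pump with i = 2: xy^2z = a^{p²+k}. Since 1 ≤ k ≤ p, p² < p²+k ≤ p²+p < (p+1)², so p²+k lies strictly between consecutive squares and is not a perfect square. So xy^2z ∉ L.
Contradiction. Therefore L is not regular.

a^{p²+k}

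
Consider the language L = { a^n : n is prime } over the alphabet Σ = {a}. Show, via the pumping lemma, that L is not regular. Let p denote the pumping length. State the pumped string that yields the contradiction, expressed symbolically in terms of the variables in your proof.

Assume L is regular. Let p be the pumping length given by the pumping lemma.
Let q be a prime with q ≥ p+2 (infinitely many primes exist), and take w = a^q ∈ L with |w| = q ≥ p.
The pumping lemma gives a decomposition w = xyz where |xy| ≤ p and y is nonempty.
Then y = a^k for some k with 1 ≤ k ≤ p.
Since 1 ≤ k ≤ p, |xz| = q-k. Pump with i = q+1: |xy^{q+1}z| = (q-k)+(q+1)k = q+qk = q(1+k), which is composite (both factors ≥ 2). So xy^{q+1}z = a^{q(1+k)} ∉ L.
Contradiction. Therefore L is not regular.

a^{q(1+k)}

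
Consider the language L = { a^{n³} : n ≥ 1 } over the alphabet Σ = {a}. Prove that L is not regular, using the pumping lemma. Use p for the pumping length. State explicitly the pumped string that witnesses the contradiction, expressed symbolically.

Assume L is regular; let p be its pumping constant.
Take w = a^{p³} ∈ L with |w| = p³ ≥ p.
Write w = xyz as guaranteed by the lemma, with |xy| ≤ p and y is nonempty.
Then y = a^k for some k with 1 ≤ k ≤ p.
Pump with i = 2: xy^2z = a^{p³+k}. Since 1 ≤ k ≤ p, p³ < p³+k ≤ p³+p < p³+3p²+3p+1 = (p+1)³, so p³+k is not a perfect cube. So xy^2z ∉ L.
This contradicts the pumping lemma, so L is not regular.

a^{p³+k}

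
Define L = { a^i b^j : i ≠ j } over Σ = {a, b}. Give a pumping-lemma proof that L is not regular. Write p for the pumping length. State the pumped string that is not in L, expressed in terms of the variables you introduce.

Assume L is regular. Let p be the pumping length given by the pumping lemma.
Choose w = a^p b^{p+p!}. Since p ≠ p+p!, w ∈ L; and |w| ≥ p.
Write w = xyz as guaranteed by the lemma, with |xy| ≤ p and |y| ≥ 1.
Since the first p symbols of w are all a's and |xy| ≤ p, y lies entirely in the leading a-block: y = a^k for some k with 1 ≤ k ≤ p.
Since 1 ≤ k ≤ p, k divides p!; set t = 1 + p!/k. Then xy^t z has p + (p!/k)·k = p + p! copies of a. Now the a-count equals the b-count, so i ≠ j fails. So xy^t z = a^{p+p!} b^{p+p!} ∉ L.
Contradiction. Therefore L is not regular.

a^{p+p!} b^{p+p!}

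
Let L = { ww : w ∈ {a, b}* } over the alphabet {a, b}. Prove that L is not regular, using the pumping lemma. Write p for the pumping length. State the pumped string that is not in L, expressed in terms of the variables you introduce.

Suppose for contradiction that L is regular, and let p be the pumping length.
Take w = a^p b^p a^p b^p = uu where u = a^pb^p; then w ∈ L and |w| = 4p ≥ p.
By the pumping lemma, w = xyz with |xy| ≤ p and |y| ≥ 1.
Since the first p symbols of w are all a's and |xy| ≤ p, y lies entirely in the leading a-block: y = a^k for some k with 1 ≤ k ≤ p.
Pump with i = 2: xy^2z = a^{p+k} b^p a^p b^p, of length 4p+k. Suppose this equals vv. The string starts with a and ends with b, so v does too; thus the boundary between the two copies of v is a b→a transition. There is exactly one such transition, at position 2p+k, so |v| = 2p+k and |vv| = 4p+2k ≠ 4p+k since k ≥ 1. So xy^2z ∉ L.
This contradicts the pumping lemma, so L is not regular.

a^{p+k} b^p a^p b^p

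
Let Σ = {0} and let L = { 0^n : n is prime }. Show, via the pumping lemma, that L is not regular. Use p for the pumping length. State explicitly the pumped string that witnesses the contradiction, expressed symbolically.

0^{q(1+k)}

Toward a contradiction, assume L is regular with pumping length p.
Let q be a prime with q ≥ p+2 (infinitely many primes exist), and take w = 0^q ∈ L with |w| = q ≥ p.
Write w = xyz as guaranteed by the lemma, with |xy| ≤ p and |y| > 0.
Then y = 0^k for some k with 1 ≤ k ≤ p.
Since 1 ≤ k ≤ p, |xz| = q-k. Pump with i = q+1: |xy^{q+1}z| = (q-k)+(q+1)k = q+qk = q(1+k), which is composite (both factors ≥ 2). So xy^{q+1}z = 0^{q(1+k)} ∉ L.
This contradicts the pumping lemma, so L is not regular.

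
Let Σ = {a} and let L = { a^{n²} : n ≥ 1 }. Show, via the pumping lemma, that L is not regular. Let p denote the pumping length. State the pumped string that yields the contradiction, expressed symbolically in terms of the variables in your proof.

a^{p²+k}

Suppose for contradiction that L is regular, and let p be the pumping length.
Take w = a^{p²} ∈ L with |w| = p² ≥ p.
Write w = xyz as guaranteed by the lemma, with |xy| ≤ p and |y| > 0.
Then y = a^k for some k with 1 ≤ k ≤ p.
Pump with i = 2: xy^2z = a^{p²+k}. Since 1 ≤ k ≤ p, p² < p²+k ≤ p²+p < (p+1)², so p²+k lies strictly between consecutive squares and is not a perfect square. So xy^2z ∉ L.
Contradiction. Therefore L is not regular.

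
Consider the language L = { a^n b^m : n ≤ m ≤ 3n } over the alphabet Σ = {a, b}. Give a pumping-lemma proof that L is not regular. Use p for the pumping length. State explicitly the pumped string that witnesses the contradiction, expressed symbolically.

a^{p+k} b^p

Toward a contradiction, assume L is regular with pumping length p.
Take w = a^p b^p ∈ L (since p ≤ p ≤ 3p), with |w| = 2p ≥ p.
Write w = xyz as guaranteed by the lemma, with |xy| ≤ p and |y| ≥ 1.
Since the first p symbols of w are all a's and |xy| ≤ p, y lies entirely in the leading a-block: y = a^k for some k with 1 ≤ k ≤ p.
Pump with i = 2: xy^2z = a^{p+k} b^p. Now n = p+k > p = m, so the condition n ≤ m fails. Thus xy^2z ∉ L.
Contradiction. Therefore L is not regular.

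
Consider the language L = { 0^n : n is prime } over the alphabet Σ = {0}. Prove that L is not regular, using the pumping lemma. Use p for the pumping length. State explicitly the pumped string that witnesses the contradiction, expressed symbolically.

0^{q(1+k)}

Assume L is regular; let p be its pumping constant.
Let q be a prime with q ≥ p+2 (infinitely many primes exist), and take w = 0^q ∈ L with |w| = q ≥ p.
The pumping lemma gives a decomposition w = xyz where |xy| ≤ p and |y| ≥ 1.
Then y = 0^k for some k with 1 ≤ k ≤ p.
Since 1 ≤ k ≤ p, |xz| = q-k. Pump with i = q+1: |xy^{q+1}z| = (q-k)+(q+1)k = q+qk = q(1+k), which is composite (both factors ≥ 2). So xy^{q+1}z = 0^{q(1+k)} ∉ L.
Contradiction. Therefore L is not regular.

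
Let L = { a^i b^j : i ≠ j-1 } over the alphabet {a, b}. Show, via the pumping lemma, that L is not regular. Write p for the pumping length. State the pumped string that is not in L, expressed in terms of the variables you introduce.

a^{p+p!} b^{p+p!+1}

Toward a contradiction, assume L is regular with pumping length p.
Choose w = a^p b^{p+p!+1}. Since p ≠ (p+p!+1)-1 = p+p!, w ∈ L; and |w| ≥ p.
The pumping lemma gives a decomposition w = xyz where |xy| ≤ p and y is nonempty.
Since the first p symbols of w are all a's and |xy| ≤ p, y lies entirely in the leading a-block: y = a^k for some k with 1 ≤ k ≤ p.
Since 1 ≤ k ≤ p, k divides p!; set t = 1 + p!/k. Then xy^t z has p + (p!/k)·k = p + p! copies of a. Now the a-count is p+p! and (b-count)-1 = (p+p!+1)-1 = p+p!, so i ≠ j-1 fails. So xy^t z = a^{p+p!} b^{p+p!+1} ∉ L.
This is a contradiction; hence L is not regular.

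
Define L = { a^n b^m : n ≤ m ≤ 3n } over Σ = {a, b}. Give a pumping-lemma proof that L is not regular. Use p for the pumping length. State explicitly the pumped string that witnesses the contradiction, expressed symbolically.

Toward a contradiction, assume L is regular with pumping length p.
Take w = a^p b^p ∈ L (since p ≤ p ≤ 3p), with |w| = 2p ≥ p.
The pumping lemma gives a decomposition w = xyz where |xy| ≤ p and |y| ≥ 1.
Because |xy| ≤ p and w begins with p copies of a, we have y = a^k with 1 ≤ k ≤ p.
Pump with i = 2: xy^2z = a^{p+k} b^p. Now n = p+k > p = m, so the condition n ≤ m fails. Thus xy^2z ∉ L.
This is a contradiction; hence L is not regular.

a^{p+k} b^p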